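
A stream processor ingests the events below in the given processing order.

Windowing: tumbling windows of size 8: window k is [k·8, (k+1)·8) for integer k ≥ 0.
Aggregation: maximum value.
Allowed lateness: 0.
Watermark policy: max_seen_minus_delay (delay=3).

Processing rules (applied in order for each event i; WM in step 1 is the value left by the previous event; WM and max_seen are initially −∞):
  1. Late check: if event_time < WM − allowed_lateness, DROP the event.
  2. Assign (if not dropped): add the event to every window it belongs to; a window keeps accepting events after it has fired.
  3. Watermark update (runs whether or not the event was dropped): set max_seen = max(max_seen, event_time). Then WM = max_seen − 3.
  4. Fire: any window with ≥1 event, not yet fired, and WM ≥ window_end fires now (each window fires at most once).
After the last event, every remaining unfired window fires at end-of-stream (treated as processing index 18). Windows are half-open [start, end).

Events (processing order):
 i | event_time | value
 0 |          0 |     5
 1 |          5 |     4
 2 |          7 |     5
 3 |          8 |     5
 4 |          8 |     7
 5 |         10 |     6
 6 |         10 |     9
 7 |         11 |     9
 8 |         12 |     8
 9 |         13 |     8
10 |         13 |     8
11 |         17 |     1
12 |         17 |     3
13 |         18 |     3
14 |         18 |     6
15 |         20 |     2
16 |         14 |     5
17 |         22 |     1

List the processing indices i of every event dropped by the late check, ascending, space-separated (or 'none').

i=0 t=0 v=5: → [0,8); WM=-3
i=1 t=5 v=4: → [0,8); WM=2
i=2 t=7 v=5: → [0,8); WM=4
i=3 t=8 v=5: → [8,16); WM=5
i=4 t=8 v=7: → [8,16); WM=5
i=5 t=10 v=6: → [8,16); WM=7
i=6 t=10 v=9: → [8,16); WM=7
i=7 t=11 v=9: → [8,16); WM=8; [0,8) fires=5
i=8 t=12 v=8: → [8,16); WM=9
i=9 t=13 v=8: → [8,16); WM=10
i=10 t=13 v=8: → [8,16); WM=10
i=11 t=17 v=1: → [16,24); WM=14
i=12 t=17 v=3: → [16,24); WM=14
i=13 t=18 v=3: → [16,24); WM=15
i=14 t=18 v=6: → [16,24); WM=15
i=15 t=20 v=2: → [16,24); WM=17; [8,16) fires=9
i=16 t=14 v=5: DROP (t<17-0); WM=17
i=17 t=22 v=1: → [16,24); WM=19

16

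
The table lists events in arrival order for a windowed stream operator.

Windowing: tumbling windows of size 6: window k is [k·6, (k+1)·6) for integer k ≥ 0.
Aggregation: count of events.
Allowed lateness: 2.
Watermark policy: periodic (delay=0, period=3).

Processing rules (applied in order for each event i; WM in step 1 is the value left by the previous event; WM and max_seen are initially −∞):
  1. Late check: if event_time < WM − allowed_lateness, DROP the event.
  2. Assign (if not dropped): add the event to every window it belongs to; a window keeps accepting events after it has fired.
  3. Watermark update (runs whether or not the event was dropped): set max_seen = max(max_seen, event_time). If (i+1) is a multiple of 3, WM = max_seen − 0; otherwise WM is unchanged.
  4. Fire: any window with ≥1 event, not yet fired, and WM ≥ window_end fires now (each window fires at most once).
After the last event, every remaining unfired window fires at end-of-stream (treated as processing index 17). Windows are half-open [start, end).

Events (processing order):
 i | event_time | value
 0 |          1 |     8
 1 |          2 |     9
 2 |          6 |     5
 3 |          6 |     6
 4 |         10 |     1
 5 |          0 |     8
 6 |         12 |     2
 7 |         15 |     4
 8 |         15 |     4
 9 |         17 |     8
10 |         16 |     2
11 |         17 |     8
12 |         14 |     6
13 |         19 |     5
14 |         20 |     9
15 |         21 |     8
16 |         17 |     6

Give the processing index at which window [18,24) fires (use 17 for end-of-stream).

17

i=0 t=1 v=8: → [0,6); WM=−∞
i=1 t=2 v=9: → [0,6); WM=−∞
i=2 t=6 v=5: → [6,12); WM=6; [0,6) fires=2
i=3 t=6 v=6: → [6,12); WM=6
i=4 t=10 v=1: → [6,12); WM=6
i=5 t=0 v=8: DROP (t<6-2); WM=10
i=6 t=12 v=2: → [12,18); WM=10
i=7 t=15 v=4: → [12,18); WM=10
i=8 t=15 v=4: → [12,18); WM=15; [6,12) fires=3
i=9 t=17 v=8: → [12,18); WM=15
i=10 t=16 v=2: → [12,18); WM=15
i=11 t=17 v=8: → [12,18); WM=17
i=12 t=14 v=6: DROP (t<17-2); WM=17
i=13 t=19 v=5: → [18,24); WM=17
i=14 t=20 v=9: → [18,24); WM=20; [12,18) fires=6
i=15 t=21 v=8: → [18,24); WM=20
i=16 t=17 v=6: DROP (t<20-2); WM=20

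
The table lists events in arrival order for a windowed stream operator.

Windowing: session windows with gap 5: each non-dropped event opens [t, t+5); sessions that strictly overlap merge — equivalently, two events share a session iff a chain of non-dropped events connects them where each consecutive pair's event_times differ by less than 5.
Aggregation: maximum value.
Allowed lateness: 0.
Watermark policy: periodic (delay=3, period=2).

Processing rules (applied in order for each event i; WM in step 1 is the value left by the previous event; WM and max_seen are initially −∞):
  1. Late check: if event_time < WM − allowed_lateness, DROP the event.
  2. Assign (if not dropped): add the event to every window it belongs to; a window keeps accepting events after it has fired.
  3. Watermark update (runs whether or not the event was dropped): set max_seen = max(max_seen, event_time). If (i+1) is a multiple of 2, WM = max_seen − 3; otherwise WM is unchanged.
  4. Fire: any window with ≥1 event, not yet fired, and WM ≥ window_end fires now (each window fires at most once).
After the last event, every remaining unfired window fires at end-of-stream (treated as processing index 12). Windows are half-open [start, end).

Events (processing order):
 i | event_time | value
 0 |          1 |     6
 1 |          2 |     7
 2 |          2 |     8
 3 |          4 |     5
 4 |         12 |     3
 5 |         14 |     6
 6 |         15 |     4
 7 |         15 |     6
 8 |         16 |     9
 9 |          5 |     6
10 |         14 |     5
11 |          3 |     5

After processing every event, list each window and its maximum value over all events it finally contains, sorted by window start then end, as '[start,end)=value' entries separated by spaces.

[1,9)=8 [12,21)=9

i=0 t=1 v=6: → [1,6); WM=−∞
i=1 t=2 v=7: → [1,7); WM=-1
i=2 t=2 v=8: → [1,7); WM=-1
i=3 t=4 v=5: → [1,9); WM=1
i=4 t=12 v=3: → [12,17); WM=1
i=5 t=14 v=6: → [12,19); WM=11
i=6 t=15 v=4: → [12,20); WM=11
i=7 t=15 v=6: → [12,20); WM=12
i=8 t=16 v=9: → [12,21); WM=12
i=9 t=5 v=6: DROP (t<12-0); WM=13
i=10 t=14 v=5: → [12,21); WM=13
i=11 t=3 v=5: DROP (t<13-0); WM=13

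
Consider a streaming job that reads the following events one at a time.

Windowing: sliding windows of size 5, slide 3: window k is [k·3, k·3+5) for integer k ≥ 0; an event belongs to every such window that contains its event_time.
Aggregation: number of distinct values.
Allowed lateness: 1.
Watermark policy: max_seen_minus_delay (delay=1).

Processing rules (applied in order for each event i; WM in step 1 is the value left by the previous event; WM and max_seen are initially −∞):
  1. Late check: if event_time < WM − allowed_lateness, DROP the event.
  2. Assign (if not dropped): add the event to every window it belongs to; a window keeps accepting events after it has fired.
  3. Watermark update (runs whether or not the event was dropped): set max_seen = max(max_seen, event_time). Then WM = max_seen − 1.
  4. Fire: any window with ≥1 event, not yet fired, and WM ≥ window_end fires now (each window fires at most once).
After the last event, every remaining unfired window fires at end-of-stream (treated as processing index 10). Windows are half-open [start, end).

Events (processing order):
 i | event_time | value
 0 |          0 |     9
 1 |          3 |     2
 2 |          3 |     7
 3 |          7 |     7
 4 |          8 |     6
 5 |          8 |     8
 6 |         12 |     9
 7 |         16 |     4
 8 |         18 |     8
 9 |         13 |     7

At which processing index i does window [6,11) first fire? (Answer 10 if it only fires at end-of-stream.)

6

i=0 t=0 v=9: → [0,5); WM=-1
i=1 t=3 v=2: → [3,8),[0,5); WM=2
i=2 t=3 v=7: → [3,8),[0,5); WM=2
i=3 t=7 v=7: → [6,11),[3,8); WM=6; [0,5) fires=3
i=4 t=8 v=6: → [6,11); WM=7
i=5 t=8 v=8: → [6,11); WM=7
i=6 t=12 v=9: → [12,17),[9,14); WM=11; [3,8) fires=2 [6,11) fires=3
i=7 t=16 v=4: → [15,20),[12,17); WM=15; [9,14) fires=1
i=8 t=18 v=8: → [18,23),[15,20); WM=17; [12,17) fires=2
i=9 t=13 v=7: DROP (t<17-1); WM=17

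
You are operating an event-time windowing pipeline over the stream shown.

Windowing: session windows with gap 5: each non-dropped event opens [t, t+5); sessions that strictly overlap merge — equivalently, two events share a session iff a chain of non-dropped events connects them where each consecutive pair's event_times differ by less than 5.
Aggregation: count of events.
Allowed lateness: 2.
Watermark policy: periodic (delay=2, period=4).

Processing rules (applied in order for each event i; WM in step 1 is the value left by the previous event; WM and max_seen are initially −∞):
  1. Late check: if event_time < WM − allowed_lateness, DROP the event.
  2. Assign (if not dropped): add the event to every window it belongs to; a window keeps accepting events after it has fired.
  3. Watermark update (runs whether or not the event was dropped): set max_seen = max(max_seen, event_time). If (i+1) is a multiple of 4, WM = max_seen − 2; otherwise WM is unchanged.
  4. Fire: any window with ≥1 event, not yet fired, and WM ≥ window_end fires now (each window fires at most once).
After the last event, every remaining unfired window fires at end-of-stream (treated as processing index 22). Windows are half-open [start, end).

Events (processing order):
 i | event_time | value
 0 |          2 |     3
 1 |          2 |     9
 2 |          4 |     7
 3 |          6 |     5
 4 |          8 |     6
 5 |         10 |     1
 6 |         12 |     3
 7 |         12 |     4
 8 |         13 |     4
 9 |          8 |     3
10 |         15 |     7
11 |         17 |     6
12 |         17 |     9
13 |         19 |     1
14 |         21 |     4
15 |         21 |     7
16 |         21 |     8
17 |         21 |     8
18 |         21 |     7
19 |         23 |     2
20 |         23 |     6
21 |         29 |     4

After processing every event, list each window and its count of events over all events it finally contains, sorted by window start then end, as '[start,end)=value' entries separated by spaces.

i=0 t=2 v=3: → [2,7); WM=−∞
i=1 t=2 v=9: → [2,7); WM=−∞
i=2 t=4 v=7: → [2,9); WM=−∞
i=3 t=6 v=5: → [2,11); WM=4
i=4 t=8 v=6: → [2,13); WM=4
i=5 t=10 v=1: → [2,15); WM=4
i=6 t=12 v=3: → [2,17); WM=4
i=7 t=12 v=4: → [2,17); WM=10
i=8 t=13 v=4: → [2,18); WM=10
i=9 t=8 v=3: → [2,18); WM=10
i=10 t=15 v=7: → [2,20); WM=10
i=11 t=17 v=6: → [2,22); WM=15
i=12 t=17 v=9: → [2,22); WM=15
i=13 t=19 v=1: → [2,24); WM=15
i=14 t=21 v=4: → [2,26); WM=15
i=15 t=21 v=7: → [2,26); WM=19
i=16 t=21 v=8: → [2,26); WM=19
i=17 t=21 v=8: → [2,26); WM=19
i=18 t=21 v=7: → [2,26); WM=19
i=19 t=23 v=2: → [2,28); WM=21
i=20 t=23 v=6: → [2,28); WM=21
i=21 t=29 v=4: → [29,34); WM=21

[2,28)=21 [29,34)=1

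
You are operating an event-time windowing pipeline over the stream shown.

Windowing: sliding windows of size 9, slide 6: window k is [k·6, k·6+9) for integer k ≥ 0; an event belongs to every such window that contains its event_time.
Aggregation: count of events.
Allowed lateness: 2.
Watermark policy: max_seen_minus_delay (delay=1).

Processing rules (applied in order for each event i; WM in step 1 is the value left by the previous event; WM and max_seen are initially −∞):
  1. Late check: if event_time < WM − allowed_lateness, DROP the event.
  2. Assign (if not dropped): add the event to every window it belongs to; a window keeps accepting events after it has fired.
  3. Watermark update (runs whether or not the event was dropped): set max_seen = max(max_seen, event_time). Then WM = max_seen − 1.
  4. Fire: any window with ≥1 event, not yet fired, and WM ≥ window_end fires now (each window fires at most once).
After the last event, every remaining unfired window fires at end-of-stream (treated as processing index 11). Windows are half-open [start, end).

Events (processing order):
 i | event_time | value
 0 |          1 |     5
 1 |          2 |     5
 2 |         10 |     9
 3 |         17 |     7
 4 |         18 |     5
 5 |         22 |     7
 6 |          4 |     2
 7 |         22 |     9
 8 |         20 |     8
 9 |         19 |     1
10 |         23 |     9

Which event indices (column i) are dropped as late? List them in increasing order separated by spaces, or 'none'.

6

i=0 t=1 v=5: → [0,9); WM=0
i=1 t=2 v=5: → [0,9); WM=1
i=2 t=10 v=9: → [6,15); WM=9; [0,9) fires=2
i=3 t=17 v=7: → [12,21); WM=16; [6,15) fires=1
i=4 t=18 v=5: → [18,27),[12,21); WM=17
i=5 t=22 v=7: → [18,27); WM=21; [12,21) fires=2
i=6 t=4 v=2: DROP (t<21-2); WM=21
i=7 t=22 v=9: → [18,27); WM=21
i=8 t=20 v=8: → [18,27),[12,21); WM=21
i=9 t=19 v=1: → [18,27),[12,21); WM=21
i=10 t=23 v=9: → [18,27); WM=22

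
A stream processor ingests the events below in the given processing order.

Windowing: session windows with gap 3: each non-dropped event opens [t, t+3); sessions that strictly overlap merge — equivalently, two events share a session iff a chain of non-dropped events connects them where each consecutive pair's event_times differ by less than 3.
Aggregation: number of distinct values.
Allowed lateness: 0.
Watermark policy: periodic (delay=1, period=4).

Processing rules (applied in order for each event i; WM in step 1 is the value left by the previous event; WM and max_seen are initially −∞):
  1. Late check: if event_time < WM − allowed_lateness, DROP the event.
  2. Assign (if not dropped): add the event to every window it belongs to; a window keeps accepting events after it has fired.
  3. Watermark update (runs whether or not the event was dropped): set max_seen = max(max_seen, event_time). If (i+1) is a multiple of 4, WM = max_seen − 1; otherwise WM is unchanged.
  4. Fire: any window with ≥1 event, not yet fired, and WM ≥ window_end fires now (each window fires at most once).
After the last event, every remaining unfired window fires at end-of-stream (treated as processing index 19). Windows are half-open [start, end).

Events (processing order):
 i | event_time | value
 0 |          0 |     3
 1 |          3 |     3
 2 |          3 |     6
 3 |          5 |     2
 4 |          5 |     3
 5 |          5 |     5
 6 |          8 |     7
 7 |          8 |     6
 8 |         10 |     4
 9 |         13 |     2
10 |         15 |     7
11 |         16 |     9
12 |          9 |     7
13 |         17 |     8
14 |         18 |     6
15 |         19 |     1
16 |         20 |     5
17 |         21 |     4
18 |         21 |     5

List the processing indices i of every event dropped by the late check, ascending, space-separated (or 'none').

i=0 t=0 v=3: → [0,3); WM=−∞
i=1 t=3 v=3: → [3,6); WM=−∞
i=2 t=3 v=6: → [3,6); WM=−∞
i=3 t=5 v=2: → [3,8); WM=4
i=4 t=5 v=3: → [3,8); WM=4
i=5 t=5 v=5: → [3,8); WM=4
i=6 t=8 v=7: → [8,11); WM=4
i=7 t=8 v=6: → [8,11); WM=7
i=8 t=10 v=4: → [8,13); WM=7
i=9 t=13 v=2: → [13,16); WM=7
i=10 t=15 v=7: → [13,18); WM=7
i=11 t=16 v=9: → [13,19); WM=15
i=12 t=9 v=7: DROP (t<15-0); WM=15
i=13 t=17 v=8: → [13,20); WM=15
i=14 t=18 v=6: → [13,21); WM=15
i=15 t=19 v=1: → [13,22); WM=18
i=16 t=20 v=5: → [13,23); WM=18
i=17 t=21 v=4: → [13,24); WM=18
i=18 t=21 v=5: → [13,24); WM=18

12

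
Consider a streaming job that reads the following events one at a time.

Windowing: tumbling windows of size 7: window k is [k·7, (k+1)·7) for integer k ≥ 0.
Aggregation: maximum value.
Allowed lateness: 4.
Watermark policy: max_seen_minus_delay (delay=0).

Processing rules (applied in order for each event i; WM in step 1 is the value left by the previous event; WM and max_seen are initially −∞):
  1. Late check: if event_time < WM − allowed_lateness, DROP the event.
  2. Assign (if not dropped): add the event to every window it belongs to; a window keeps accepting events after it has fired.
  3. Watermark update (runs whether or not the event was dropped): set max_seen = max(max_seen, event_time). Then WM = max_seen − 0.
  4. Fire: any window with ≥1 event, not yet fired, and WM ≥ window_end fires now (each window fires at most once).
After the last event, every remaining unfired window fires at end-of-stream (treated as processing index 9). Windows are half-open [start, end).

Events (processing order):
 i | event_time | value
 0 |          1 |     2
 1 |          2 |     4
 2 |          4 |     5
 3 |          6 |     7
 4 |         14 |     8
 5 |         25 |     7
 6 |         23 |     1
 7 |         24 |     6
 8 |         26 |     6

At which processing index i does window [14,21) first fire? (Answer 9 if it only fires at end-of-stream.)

i=0 t=1 v=2: → [0,7); WM=1
i=1 t=2 v=4: → [0,7); WM=2
i=2 t=4 v=5: → [0,7); WM=4
i=3 t=6 v=7: → [0,7); WM=6
i=4 t=14 v=8: → [14,21); WM=14; [0,7) fires=7
i=5 t=25 v=7: → [21,28); WM=25; [14,21) fires=8
i=6 t=23 v=1: → [21,28); WM=25
i=7 t=24 v=6: → [21,28); WM=25
i=8 t=26 v=6: → [21,28); WM=26

5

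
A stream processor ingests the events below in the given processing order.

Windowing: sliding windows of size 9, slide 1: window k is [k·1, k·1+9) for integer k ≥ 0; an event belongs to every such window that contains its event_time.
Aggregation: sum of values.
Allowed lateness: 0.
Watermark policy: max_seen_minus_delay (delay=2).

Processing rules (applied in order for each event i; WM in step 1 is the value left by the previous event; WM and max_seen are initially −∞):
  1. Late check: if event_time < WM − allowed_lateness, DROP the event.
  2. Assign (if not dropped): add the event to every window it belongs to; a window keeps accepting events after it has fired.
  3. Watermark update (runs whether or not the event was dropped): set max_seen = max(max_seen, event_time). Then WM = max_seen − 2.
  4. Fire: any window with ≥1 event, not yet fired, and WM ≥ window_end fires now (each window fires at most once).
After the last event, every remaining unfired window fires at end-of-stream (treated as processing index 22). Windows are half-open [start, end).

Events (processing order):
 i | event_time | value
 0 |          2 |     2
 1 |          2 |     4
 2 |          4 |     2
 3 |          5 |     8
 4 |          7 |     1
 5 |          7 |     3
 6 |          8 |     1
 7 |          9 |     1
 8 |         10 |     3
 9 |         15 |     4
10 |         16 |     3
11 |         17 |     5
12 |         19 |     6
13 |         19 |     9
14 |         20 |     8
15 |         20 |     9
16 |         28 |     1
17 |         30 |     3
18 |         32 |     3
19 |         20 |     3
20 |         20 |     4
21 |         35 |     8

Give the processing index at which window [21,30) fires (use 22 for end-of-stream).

18

i=0 t=2 v=2: → [2,11),[1,10),[0,9); WM=0
i=1 t=2 v=4: → [2,11),[1,10),[0,9); WM=0
i=2 t=4 v=2: → [4,13),[3,12),[2,11),[1,10),[0,9); WM=2
i=3 t=5 v=8: → [5,14),[4,13),[3,12),[2,11),[1,10),[0,9); WM=3
i=4 t=7 v=1: → [7,16),[6,15),[5,14),[4,13),[3,12),[2,11),[1,10),[0,9); WM=5
i=5 t=7 v=3: → [7,16),[6,15),[5,14),[4,13),[3,12),[2,11),[1,10),[0,9); WM=5
i=6 t=8 v=1: → [8,17),[7,16),[6,15),[5,14),[4,13),[3,12),[2,11),[1,10),[0,9); WM=6
i=7 t=9 v=1: → [9,18),[8,17),[7,16),[6,15),[5,14),[4,13),[3,12),[2,11),[1,10); WM=7
i=8 t=10 v=3: → [10,19),[9,18),[8,17),[7,16),[6,15),[5,14),[4,13),[3,12),[2,11); WM=8
i=9 t=15 v=4: → [15,24),[14,23),[13,22),[12,21),[11,20),[10,19),[9,18),[8,17),[7,16); WM=13; [0,9) fires=21 [1,10) fires=22 [2,11) fires=25 [3,12) fires=19 [4,13) fires=19
i=10 t=16 v=3: → [16,25),[15,24),[14,23),[13,22),[12,21),[11,20),[10,19),[9,18),[8,17); WM=14; [5,14) fires=17
i=11 t=17 v=5: → [17,26),[16,25),[15,24),[14,23),[13,22),[12,21),[11,20),[10,19),[9,18); WM=15; [6,15) fires=9
i=12 t=19 v=6: → [19,28),[18,27),[17,26),[16,25),[15,24),[14,23),[13,22),[12,21),[11,20); WM=17; [7,16) fires=13 [8,17) fires=12
i=13 t=19 v=9: → [19,28),[18,27),[17,26),[16,25),[15,24),[14,23),[13,22),[12,21),[11,20); WM=17
i=14 t=20 v=8: → [20,29),[19,28),[18,27),[17,26),[16,25),[15,24),[14,23),[13,22),[12,21); WM=18; [9,18) fires=16
i=15 t=20 v=9: → [20,29),[19,28),[18,27),[17,26),[16,25),[15,24),[14,23),[13,22),[12,21); WM=18
i=16 t=28 v=1: → [28,37),[27,36),[26,35),[25,34),[24,33),[23,32),[22,31),[21,30),[20,29); WM=26; [10,19) fires=15 [11,20) fires=27 [12,21) fires=44 [13,22) fires=44 [14,23) fires=44 [15,24) fires=44 [16,25) fires=40 [17,26) fires=37
i=17 t=30 v=3: → [30,39),[29,38),[28,37),[27,36),[26,35),[25,34),[24,33),[23,32),[22,31); WM=28; [18,27) fires=32 [19,28) fires=32
i=18 t=32 v=3: → [32,41),[31,40),[30,39),[29,38),[28,37),[27,36),[26,35),[25,34),[24,33); WM=30; [20,29) fires=18 [21,30) fires=1
i=19 t=20 v=3: DROP (t<30-0); WM=30
i=20 t=20 v=4: DROP (t<30-0); WM=30
i=21 t=35 v=8: → [35,44),[34,43),[33,42),[32,41),[31,40),[30,39),[29,38),[28,37),[27,36); WM=33; [22,31) fires=4 [23,32) fires=4 [24,33) fires=7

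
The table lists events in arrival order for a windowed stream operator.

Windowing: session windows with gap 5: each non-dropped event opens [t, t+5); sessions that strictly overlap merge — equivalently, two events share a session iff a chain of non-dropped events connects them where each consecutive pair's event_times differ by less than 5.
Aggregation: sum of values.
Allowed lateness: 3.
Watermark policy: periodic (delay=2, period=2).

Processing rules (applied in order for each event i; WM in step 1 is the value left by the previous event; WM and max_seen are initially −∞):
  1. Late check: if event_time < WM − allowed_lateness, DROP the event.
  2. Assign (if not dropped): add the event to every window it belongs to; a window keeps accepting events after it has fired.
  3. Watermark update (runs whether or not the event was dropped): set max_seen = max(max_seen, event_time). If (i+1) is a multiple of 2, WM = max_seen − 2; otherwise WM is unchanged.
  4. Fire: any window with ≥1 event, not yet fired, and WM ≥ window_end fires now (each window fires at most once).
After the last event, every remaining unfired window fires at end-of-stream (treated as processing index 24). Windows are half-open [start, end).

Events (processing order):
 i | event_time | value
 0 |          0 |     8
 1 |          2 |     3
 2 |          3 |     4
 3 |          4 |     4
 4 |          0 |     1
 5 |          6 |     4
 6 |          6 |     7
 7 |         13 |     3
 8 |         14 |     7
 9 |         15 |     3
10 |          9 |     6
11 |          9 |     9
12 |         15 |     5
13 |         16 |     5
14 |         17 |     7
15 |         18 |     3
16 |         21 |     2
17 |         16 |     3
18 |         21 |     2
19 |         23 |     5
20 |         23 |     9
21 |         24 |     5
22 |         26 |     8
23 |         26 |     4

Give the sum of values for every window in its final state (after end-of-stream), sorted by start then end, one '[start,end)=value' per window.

[0,11)=31 [13,31)=71

i=0 t=0 v=8: → [0,5); WM=−∞
i=1 t=2 v=3: → [0,7); WM=0
i=2 t=3 v=4: → [0,8); WM=0
i=3 t=4 v=4: → [0,9); WM=2
i=4 t=0 v=1: → [0,9); WM=2
i=5 t=6 v=4: → [0,11); WM=4
i=6 t=6 v=7: → [0,11); WM=4
i=7 t=13 v=3: → [13,18); WM=11
i=8 t=14 v=7: → [13,19); WM=11
i=9 t=15 v=3: → [13,20); WM=13
i=10 t=9 v=6: DROP (t<13-3); WM=13
i=11 t=9 v=9: DROP (t<13-3); WM=13
i=12 t=15 v=5: → [13,20); WM=13
i=13 t=16 v=5: → [13,21); WM=14
i=14 t=17 v=7: → [13,22); WM=14
i=15 t=18 v=3: → [13,23); WM=16
i=16 t=21 v=2: → [13,26); WM=16
i=17 t=16 v=3: → [13,26); WM=19
i=18 t=21 v=2: → [13,26); WM=19
i=19 t=23 v=5: → [13,28); WM=21
i=20 t=23 v=9: → [13,28); WM=21
i=21 t=24 v=5: → [13,29); WM=22
i=22 t=26 v=8: → [13,31); WM=22
i=23 t=26 v=4: → [13,31); WM=24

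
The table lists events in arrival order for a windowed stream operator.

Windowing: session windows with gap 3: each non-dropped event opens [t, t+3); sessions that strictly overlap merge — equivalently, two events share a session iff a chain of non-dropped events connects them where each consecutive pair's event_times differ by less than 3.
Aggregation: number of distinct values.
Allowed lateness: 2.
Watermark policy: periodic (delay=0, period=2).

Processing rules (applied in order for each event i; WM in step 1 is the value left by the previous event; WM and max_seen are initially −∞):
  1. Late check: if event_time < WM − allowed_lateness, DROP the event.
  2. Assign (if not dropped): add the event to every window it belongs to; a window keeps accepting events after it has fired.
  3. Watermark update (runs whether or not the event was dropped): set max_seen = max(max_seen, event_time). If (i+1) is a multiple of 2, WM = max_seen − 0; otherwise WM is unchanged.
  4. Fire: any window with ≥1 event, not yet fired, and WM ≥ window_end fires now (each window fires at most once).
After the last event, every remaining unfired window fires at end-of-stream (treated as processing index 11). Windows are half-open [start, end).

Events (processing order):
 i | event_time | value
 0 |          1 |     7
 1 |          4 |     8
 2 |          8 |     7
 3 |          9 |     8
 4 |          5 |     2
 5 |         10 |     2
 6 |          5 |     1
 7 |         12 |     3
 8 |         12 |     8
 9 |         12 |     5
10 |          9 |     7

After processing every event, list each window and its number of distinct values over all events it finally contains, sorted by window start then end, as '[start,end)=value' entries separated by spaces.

i=0 t=1 v=7: → [1,4); WM=−∞
i=1 t=4 v=8: → [4,7); WM=4
i=2 t=8 v=7: → [8,11); WM=4
i=3 t=9 v=8: → [8,12); WM=9
i=4 t=5 v=2: DROP (t<9-2); WM=9
i=5 t=10 v=2: → [8,13); WM=10
i=6 t=5 v=1: DROP (t<10-2); WM=10
i=7 t=12 v=3: → [8,15); WM=12
i=8 t=12 v=8: → [8,15); WM=12
i=9 t=12 v=5: → [8,15); WM=12
i=10 t=9 v=7: DROP (t<12-2); WM=12

[1,4)=1 [4,7)=1 [8,15)=5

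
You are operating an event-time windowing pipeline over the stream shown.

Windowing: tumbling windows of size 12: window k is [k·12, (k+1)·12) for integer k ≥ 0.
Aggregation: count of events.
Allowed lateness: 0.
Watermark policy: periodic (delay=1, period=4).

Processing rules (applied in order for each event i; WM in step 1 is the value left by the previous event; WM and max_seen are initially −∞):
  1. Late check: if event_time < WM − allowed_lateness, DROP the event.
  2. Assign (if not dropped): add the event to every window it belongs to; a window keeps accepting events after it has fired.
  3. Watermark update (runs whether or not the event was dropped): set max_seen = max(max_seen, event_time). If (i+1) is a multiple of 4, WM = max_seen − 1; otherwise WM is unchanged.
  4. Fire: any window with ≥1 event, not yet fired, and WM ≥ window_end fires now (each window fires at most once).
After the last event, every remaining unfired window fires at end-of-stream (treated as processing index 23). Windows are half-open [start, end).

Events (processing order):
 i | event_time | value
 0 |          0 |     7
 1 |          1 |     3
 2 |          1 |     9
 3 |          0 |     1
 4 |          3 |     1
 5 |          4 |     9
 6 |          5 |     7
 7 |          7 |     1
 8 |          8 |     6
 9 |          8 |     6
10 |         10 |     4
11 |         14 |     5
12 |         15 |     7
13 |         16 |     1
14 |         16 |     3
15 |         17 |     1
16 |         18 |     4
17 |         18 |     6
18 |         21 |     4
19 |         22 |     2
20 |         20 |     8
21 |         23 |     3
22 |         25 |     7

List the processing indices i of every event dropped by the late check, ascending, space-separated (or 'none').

i=0 t=0 v=7: → [0,12); WM=−∞
i=1 t=1 v=3: → [0,12); WM=−∞
i=2 t=1 v=9: → [0,12); WM=−∞
i=3 t=0 v=1: → [0,12); WM=0
i=4 t=3 v=1: → [0,12); WM=0
i=5 t=4 v=9: → [0,12); WM=0
i=6 t=5 v=7: → [0,12); WM=0
i=7 t=7 v=1: → [0,12); WM=6
i=8 t=8 v=6: → [0,12); WM=6
i=9 t=8 v=6: → [0,12); WM=6
i=10 t=10 v=4: → [0,12); WM=6
i=11 t=14 v=5: → [12,24); WM=13; [0,12) fires=11
i=12 t=15 v=7: → [12,24); WM=13
i=13 t=16 v=1: → [12,24); WM=13
i=14 t=16 v=3: → [12,24); WM=13
i=15 t=17 v=1: → [12,24); WM=16
i=16 t=18 v=4: → [12,24); WM=16
i=17 t=18 v=6: → [12,24); WM=16
i=18 t=21 v=4: → [12,24); WM=16
i=19 t=22 v=2: → [12,24); WM=21
i=20 t=20 v=8: DROP (t<21-0); WM=21
i=21 t=23 v=3: → [12,24); WM=21
i=22 t=25 v=7: → [24,36); WM=21

20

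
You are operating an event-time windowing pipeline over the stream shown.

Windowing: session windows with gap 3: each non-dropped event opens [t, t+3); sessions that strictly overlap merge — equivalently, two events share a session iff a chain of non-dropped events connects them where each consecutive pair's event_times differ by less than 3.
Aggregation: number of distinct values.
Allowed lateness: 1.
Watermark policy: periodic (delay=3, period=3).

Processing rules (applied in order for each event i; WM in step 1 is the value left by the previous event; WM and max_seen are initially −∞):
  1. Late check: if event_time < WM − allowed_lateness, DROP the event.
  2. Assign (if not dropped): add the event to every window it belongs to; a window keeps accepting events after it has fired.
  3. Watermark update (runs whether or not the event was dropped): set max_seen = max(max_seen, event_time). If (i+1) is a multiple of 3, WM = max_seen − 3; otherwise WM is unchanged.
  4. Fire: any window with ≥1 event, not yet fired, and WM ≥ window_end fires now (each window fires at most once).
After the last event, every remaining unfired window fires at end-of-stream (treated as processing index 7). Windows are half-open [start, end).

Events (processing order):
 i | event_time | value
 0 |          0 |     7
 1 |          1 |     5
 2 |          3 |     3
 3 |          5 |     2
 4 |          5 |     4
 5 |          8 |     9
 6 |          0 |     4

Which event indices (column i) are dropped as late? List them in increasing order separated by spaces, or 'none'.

i=0 t=0 v=7: → [0,3); WM=−∞
i=1 t=1 v=5: → [0,4); WM=−∞
i=2 t=3 v=3: → [0,6); WM=0
i=3 t=5 v=2: → [0,8); WM=0
i=4 t=5 v=4: → [0,8); WM=0
i=5 t=8 v=9: → [8,11); WM=5
i=6 t=0 v=4: DROP (t<5-1); WM=5

6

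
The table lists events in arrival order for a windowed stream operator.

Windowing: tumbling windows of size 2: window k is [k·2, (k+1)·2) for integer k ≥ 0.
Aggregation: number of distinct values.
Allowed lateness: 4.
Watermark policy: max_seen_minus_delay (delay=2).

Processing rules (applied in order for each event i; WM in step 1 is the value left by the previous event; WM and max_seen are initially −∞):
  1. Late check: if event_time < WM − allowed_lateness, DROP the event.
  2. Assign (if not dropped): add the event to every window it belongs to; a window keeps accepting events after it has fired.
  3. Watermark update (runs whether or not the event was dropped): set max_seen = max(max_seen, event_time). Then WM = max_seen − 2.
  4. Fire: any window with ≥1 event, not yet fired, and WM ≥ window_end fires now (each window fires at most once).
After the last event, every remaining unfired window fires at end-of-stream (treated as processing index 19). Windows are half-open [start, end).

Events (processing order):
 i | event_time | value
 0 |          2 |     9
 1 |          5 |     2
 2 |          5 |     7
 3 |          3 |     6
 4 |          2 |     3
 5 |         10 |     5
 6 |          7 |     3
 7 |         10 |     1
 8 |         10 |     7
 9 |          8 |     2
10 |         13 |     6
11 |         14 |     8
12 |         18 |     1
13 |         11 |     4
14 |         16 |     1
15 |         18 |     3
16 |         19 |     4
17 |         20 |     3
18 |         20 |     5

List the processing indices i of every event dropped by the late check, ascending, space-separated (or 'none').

13

i=0 t=2 v=9: → [2,4); WM=0
i=1 t=5 v=2: → [4,6); WM=3
i=2 t=5 v=7: → [4,6); WM=3
i=3 t=3 v=6: → [2,4); WM=3
i=4 t=2 v=3: → [2,4); WM=3
i=5 t=10 v=5: → [10,12); WM=8; [2,4) fires=3 [4,6) fires=2
i=6 t=7 v=3: → [6,8); WM=8; [6,8) fires=1
i=7 t=10 v=1: → [10,12); WM=8
i=8 t=10 v=7: → [10,12); WM=8
i=9 t=8 v=2: → [8,10); WM=8
i=10 t=13 v=6: → [12,14); WM=11; [8,10) fires=1
i=11 t=14 v=8: → [14,16); WM=12; [10,12) fires=3
i=12 t=18 v=1: → [18,20); WM=16; [12,14) fires=1 [14,16) fires=1
i=13 t=11 v=4: DROP (t<16-4); WM=16
i=14 t=16 v=1: → [16,18); WM=16
i=15 t=18 v=3: → [18,20); WM=16
i=16 t=19 v=4: → [18,20); WM=17
i=17 t=20 v=3: → [20,22); WM=18; [16,18) fires=1
i=18 t=20 v=5: → [20,22); WM=18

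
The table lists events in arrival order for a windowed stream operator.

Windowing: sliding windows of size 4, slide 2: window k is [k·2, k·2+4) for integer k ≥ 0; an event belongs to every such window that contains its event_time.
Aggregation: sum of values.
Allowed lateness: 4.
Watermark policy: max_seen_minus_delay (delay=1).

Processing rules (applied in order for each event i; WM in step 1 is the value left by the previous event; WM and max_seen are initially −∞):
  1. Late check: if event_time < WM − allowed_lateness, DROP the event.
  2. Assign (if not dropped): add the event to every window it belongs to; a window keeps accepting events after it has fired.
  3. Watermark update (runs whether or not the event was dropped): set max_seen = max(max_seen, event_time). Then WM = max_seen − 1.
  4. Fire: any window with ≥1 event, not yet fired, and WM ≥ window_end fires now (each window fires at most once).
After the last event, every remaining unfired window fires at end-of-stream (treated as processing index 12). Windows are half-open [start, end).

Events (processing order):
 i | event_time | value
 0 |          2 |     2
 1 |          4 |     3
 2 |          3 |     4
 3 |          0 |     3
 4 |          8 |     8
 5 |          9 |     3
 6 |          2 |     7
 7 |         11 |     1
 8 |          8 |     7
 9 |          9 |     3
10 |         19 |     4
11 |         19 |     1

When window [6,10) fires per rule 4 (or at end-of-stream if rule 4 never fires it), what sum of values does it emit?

11

i=0 t=2 v=2: → [2,6),[0,4); WM=1
i=1 t=4 v=3: → [4,8),[2,6); WM=3
i=2 t=3 v=4: → [2,6),[0,4); WM=3
i=3 t=0 v=3: → [0,4); WM=3
i=4 t=8 v=8: → [8,12),[6,10); WM=7; [0,4) fires=9 [2,6) fires=9
i=5 t=9 v=3: → [8,12),[6,10); WM=8; [4,8) fires=3
i=6 t=2 v=7: DROP (t<8-4); WM=8
i=7 t=11 v=1: → [10,14),[8,12); WM=10; [6,10) fires=11
i=8 t=8 v=7: → [8,12),[6,10); WM=10
i=9 t=9 v=3: → [8,12),[6,10); WM=10
i=10 t=19 v=4: → [18,22),[16,20); WM=18; [8,12) fires=22 [10,14) fires=1
i=11 t=19 v=1: → [18,22),[16,20); WM=18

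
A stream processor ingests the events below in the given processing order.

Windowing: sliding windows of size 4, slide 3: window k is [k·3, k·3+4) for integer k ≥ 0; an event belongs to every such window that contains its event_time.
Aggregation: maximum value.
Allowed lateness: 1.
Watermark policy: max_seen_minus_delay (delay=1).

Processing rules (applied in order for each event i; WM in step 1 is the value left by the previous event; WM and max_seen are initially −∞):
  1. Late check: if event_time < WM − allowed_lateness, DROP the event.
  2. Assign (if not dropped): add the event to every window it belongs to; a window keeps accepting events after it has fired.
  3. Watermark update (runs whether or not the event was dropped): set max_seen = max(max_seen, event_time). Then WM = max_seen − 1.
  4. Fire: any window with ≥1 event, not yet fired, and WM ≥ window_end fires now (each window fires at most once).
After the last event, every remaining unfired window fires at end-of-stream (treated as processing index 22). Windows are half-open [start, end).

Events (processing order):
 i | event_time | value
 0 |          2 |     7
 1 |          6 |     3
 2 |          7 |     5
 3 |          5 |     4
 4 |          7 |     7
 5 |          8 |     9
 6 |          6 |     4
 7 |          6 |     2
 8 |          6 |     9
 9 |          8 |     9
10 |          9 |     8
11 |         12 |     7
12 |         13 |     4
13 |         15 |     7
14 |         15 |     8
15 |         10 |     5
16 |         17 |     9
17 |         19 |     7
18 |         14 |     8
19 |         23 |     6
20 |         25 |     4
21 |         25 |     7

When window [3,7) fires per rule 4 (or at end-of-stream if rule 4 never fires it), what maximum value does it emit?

4

i=0 t=2 v=7: → [0,4); WM=1
i=1 t=6 v=3: → [6,10),[3,7); WM=5; [0,4) fires=7
i=2 t=7 v=5: → [6,10); WM=6
i=3 t=5 v=4: → [3,7); WM=6
i=4 t=7 v=7: → [6,10); WM=6
i=5 t=8 v=9: → [6,10); WM=7; [3,7) fires=4
i=6 t=6 v=4: → [6,10),[3,7); WM=7
i=7 t=6 v=2: → [6,10),[3,7); WM=7
i=8 t=6 v=9: → [6,10),[3,7); WM=7
i=9 t=8 v=9: → [6,10); WM=7
i=10 t=9 v=8: → [9,13),[6,10); WM=8
i=11 t=12 v=7: → [12,16),[9,13); WM=11; [6,10) fires=9
i=12 t=13 v=4: → [12,16); WM=12
i=13 t=15 v=7: → [15,19),[12,16); WM=14; [9,13) fires=8
i=14 t=15 v=8: → [15,19),[12,16); WM=14
i=15 t=10 v=5: DROP (t<14-1); WM=14
i=16 t=17 v=9: → [15,19); WM=16; [12,16) fires=8
i=17 t=19 v=7: → [18,22); WM=18
i=18 t=14 v=8: DROP (t<18-1); WM=18
i=19 t=23 v=6: → [21,25); WM=22; [15,19) fires=9 [18,22) fires=7
i=20 t=25 v=4: → [24,28); WM=24
i=21 t=25 v=7: → [24,28); WM=24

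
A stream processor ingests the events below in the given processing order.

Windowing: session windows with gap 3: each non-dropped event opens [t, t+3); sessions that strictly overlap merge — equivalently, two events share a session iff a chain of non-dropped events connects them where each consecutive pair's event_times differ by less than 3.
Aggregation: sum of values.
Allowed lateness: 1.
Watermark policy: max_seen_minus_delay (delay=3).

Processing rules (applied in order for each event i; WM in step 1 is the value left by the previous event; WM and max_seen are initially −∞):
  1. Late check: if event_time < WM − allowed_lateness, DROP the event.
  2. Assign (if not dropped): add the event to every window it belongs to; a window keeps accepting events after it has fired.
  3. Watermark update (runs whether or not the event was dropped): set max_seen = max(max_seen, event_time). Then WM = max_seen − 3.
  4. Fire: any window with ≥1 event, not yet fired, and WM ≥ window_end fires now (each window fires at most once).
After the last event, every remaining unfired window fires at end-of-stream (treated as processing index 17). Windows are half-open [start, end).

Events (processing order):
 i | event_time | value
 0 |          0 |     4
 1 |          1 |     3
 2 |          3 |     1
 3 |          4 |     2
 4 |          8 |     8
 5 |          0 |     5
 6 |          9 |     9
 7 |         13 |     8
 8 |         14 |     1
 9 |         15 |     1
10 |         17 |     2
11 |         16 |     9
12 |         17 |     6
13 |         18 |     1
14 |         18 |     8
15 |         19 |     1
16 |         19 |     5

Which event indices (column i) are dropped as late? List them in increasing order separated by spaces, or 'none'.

5

i=0 t=0 v=4: → [0,3); WM=-3
i=1 t=1 v=3: → [0,4); WM=-2
i=2 t=3 v=1: → [0,6); WM=0
i=3 t=4 v=2: → [0,7); WM=1
i=4 t=8 v=8: → [8,11); WM=5
i=5 t=0 v=5: DROP (t<5-1); WM=5
i=6 t=9 v=9: → [8,12); WM=6
i=7 t=13 v=8: → [13,16); WM=10
i=8 t=14 v=1: → [13,17); WM=11
i=9 t=15 v=1: → [13,18); WM=12
i=10 t=17 v=2: → [13,20); WM=14
i=11 t=16 v=9: → [13,20); WM=14
i=12 t=17 v=6: → [13,20); WM=14
i=13 t=18 v=1: → [13,21); WM=15
i=14 t=18 v=8: → [13,21); WM=15
i=15 t=19 v=1: → [13,22); WM=16
i=16 t=19 v=5: → [13,22); WM=16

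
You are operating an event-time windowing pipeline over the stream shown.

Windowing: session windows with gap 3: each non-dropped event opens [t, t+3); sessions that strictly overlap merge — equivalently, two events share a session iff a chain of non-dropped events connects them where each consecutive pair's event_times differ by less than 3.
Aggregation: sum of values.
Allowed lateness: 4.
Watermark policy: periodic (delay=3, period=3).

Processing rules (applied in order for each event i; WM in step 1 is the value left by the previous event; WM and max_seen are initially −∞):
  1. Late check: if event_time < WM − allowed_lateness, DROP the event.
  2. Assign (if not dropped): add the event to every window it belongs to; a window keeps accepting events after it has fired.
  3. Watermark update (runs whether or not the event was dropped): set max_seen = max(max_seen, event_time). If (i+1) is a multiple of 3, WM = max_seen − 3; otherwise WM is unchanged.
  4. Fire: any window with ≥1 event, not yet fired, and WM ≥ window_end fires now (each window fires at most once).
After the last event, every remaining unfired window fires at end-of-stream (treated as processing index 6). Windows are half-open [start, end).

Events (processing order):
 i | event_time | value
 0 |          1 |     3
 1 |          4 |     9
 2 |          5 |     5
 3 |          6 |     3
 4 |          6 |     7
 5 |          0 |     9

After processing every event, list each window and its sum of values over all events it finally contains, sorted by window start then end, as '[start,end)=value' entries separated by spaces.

[0,4)=12 [4,9)=24

i=0 t=1 v=3: → [1,4); WM=−∞
i=1 t=4 v=9: → [4,7); WM=−∞
i=2 t=5 v=5: → [4,8); WM=2
i=3 t=6 v=3: → [4,9); WM=2
i=4 t=6 v=7: → [4,9); WM=2
i=5 t=0 v=9: → [0,4); WM=3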